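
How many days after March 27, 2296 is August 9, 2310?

5247

Mar 27, 2296 → Mar 27, 2297: 365 days.
Mar 27, 2297 → Mar 27, 2298: 365 days.
Mar 27, 2298 → Mar 27, 2299: 365 days.
Mar 27, 2299 → Mar 27, 2300: 365 days.
Mar 27, 2300 → Mar 27, 2301: 365 days.
Mar 27, 2301 → Mar 27, 2302: 365 days.
Mar 27, 2302 → Mar 27, 2303: 365 days.
Mar 27, 2303 → Mar 27, 2304: 366 days (Feb 29, 2304 is in that span).
Mar 27, 2304 → Mar 27, 2305: 365 days.
Mar 27, 2305 → Mar 27, 2306: 365 days.
Mar 27, 2306 → Mar 27, 2307: 365 days.
Mar 27, 2307 → Mar 27, 2308: 366 days (Feb 29, 2308 is in that span).
Mar 27, 2308 → Mar 27, 2309: 365 days.
Mar 27, 2309 → Mar 27, 2310: 365 days.
Mar 27, 2310 → Apr 27, 2310: 31 days (March has 31).
Apr 27, 2310 → May 27, 2310: 30 days (April has 30).
May 27, 2310 → Jun 27, 2310: 31 days (May has 31).
Jun 27, 2310 → Jul 27, 2310: 30 days (June has 30).
Jul 27, 2310 → Aug 9, 2310: 13 days.
Total: 5247 days.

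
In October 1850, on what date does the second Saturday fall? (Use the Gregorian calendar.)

October 1, 1850 is a Tuesday.
The first Saturday is therefore October 5 (4 days later).
The second Saturday is 5 + 1×7 = October 12.

October 12, 1850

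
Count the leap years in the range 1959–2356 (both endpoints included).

Multiples of 4 in [1959,2356]: 100.
Of those, multiples of 100: 4 (not leap unless ÷400).
Multiples of 400: 1.
Leap years = 100 − 4 + 1 = 97.

97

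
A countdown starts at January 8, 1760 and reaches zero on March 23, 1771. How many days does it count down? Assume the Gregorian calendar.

Jan 8, 1760 → Jan 8, 1761: 366 days (Feb 29, 1760 is in that span).
Jan 8, 1761 → Jan 8, 1762: 365 days.
Jan 8, 1762 → Jan 8, 1763: 365 days.
Jan 8, 1763 → Jan 8, 1764: 365 days.
Jan 8, 1764 → Jan 8, 1765: 366 days (Feb 29, 1764 is in that span).
Jan 8, 1765 → Jan 8, 1766: 365 days.
Jan 8, 1766 → Jan 8, 1767: 365 days.
Jan 8, 1767 → Jan 8, 1768: 365 days.
Jan 8, 1768 → Jan 8, 1769: 366 days (Feb 29, 1768 is in that span).
Jan 8, 1769 → Jan 8, 1770: 365 days.
Jan 8, 1770 → Jan 8, 1771: 365 days.
Jan 8, 1771 → Feb 8, 1771: 31 days (January has 31).
Feb 8, 1771 → Mar 8, 1771: 28 days (February has 28).
Mar 8, 1771 → Mar 23, 1771: 15 days.
Total: 4092 days.

4092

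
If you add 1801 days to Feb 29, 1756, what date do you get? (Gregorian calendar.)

February 3, 1761

+366 (one year) → Mar 1, 1757 (1435 left).
+365 (one year) → Mar 1, 1758 (1070 left).
+365 (one year) → Mar 1, 1759 (705 left).
+366 (one year; includes Feb 29, 1760) → Mar 1, 1760 (339 left).
Mar has 31 days: +31 → Apr 1, 1760 (308 left).
Apr has 30 days: +30 → May 1, 1760 (278 left).
May has 31 days: +31 → Jun 1, 1760 (247 left).
Jun has 30 days: +30 → Jul 1, 1760 (217 left).
Jul has 31 days: +31 → Aug 1, 1760 (186 left).
Aug has 31 days: +31 → Sep 1, 1760 (155 left).
Sep has 30 days: +30 → Oct 1, 1760 (125 left).
Oct has 31 days: +31 → Nov 1, 1760 (94 left).
Nov has 30 days: +30 → Dec 1, 1760 (64 left).
Dec has 31 days: +31 → Jan 1, 1761 (33 left).
Jan has 31 days: +31 → Feb 1, 1761 (2 left).
+2 → Feb 3, 1761.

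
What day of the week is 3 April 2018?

Doomsday rule: the anchor day for the 2000s is Tuesday. For year 18: 18÷12 = 1 r 6, and 6÷4 = 1, so 1+6+1 = 8.
Tuesday + 8 ≡ Wednesday — that's 2018's doomsday.
In April the doomsday date is Apr 4.
Apr 3 is 1 day before Apr 4; 1 mod 7 = 1, so Wednesday − 1 = Tuesday.

Tuesday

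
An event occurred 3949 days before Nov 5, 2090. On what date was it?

−365 (one year) → Nov 5, 2089 (3584 left).
−365 (one year) → Nov 5, 2088 (3219 left).
−366 (one year; includes Feb 29, 2088) → Nov 5, 2087 (2853 left).
−365 (one year) → Nov 5, 2086 (2488 left).
−365 (one year) → Nov 5, 2085 (2123 left).
−365 (one year) → Nov 5, 2084 (1758 left).
−366 (one year; includes Feb 29, 2084) → Nov 5, 2083 (1392 left).
−365 (one year) → Nov 5, 2082 (1027 left).
−365 (one year) → Nov 5, 2081 (662 left).
−365 (one year) → Nov 5, 2080 (297 left).
−5 → Oct 31, 2080 (end of Oct, 31 days; 292 left).
−31 → Sep 30, 2080 (end of Sep, 30 days; 261 left).
−30 → Aug 31, 2080 (end of Aug, 31 days; 231 left).
−31 → Jul 31, 2080 (end of Jul, 31 days; 200 left).
−31 → Jun 30, 2080 (end of Jun, 30 days; 169 left).
−30 → May 31, 2080 (end of May, 31 days; 139 left).
−31 → Apr 30, 2080 (end of Apr, 30 days; 108 left).
−30 → Mar 31, 2080 (end of Mar, 31 days; 78 left).
−31 → Feb 29, 2080 (end of Feb, 29 days; 47 left).
−29 → Jan 31, 2080 (end of Jan, 31 days; 18 left).
−18 → Jan 13, 2080.

January 13, 2080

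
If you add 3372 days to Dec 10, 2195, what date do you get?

+366 (one year; includes Feb 29, 2196) → Dec 10, 2196 (3006 left).
+365 (one year) → Dec 10, 2197 (2641 left).
+365 (one year) → Dec 10, 2198 (2276 left).
+365 (one year) → Dec 10, 2199 (1911 left).
+365 (one year) → Dec 10, 2200 (1546 left).
+365 (one year) → Dec 10, 2201 (1181 left).
+365 (one year) → Dec 10, 2202 (816 left).
+365 (one year) → Dec 10, 2203 (451 left).
+366 (one year; includes Feb 29, 2204) → Dec 10, 2204 (85 left).
Dec has 31 days: +22 → Jan 1, 2205 (63 left).
Jan has 31 days: +31 → Feb 1, 2205 (32 left).
Feb has 28 days: +28 → Mar 1, 2205 (4 left).
+4 → Mar 5, 2205.

March 5, 2205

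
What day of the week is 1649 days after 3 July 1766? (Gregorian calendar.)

Monday

Jul 3, 1766 is a Thursday.
1649 mod 7 = 4, so 1649 days after a Thursday is Thursday + 4 = Monday.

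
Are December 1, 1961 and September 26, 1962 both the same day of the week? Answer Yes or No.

From Dec 1, 1961 to Sep 26, 1962 is 299 days.
299 mod 7 = 5, so they are different weekdays.
(Dec 1, 1961 is a Friday; Sep 26, 1962 is a Wednesday.)

No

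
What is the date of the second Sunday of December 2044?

December 11, 2044

December 1, 2044 is a Thursday.
The first Sunday is therefore December 4 (3 days later).
The second Sunday is 4 + 1×7 = December 11.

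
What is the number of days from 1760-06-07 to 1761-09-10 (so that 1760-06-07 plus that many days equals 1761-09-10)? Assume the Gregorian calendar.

460

Jun 7, 1760 → Jun 7, 1761: 365 days.
Jun 7, 1761 → Jul 7, 1761: 30 days (June has 30).
Jul 7, 1761 → Aug 7, 1761: 31 days (July has 31).
Aug 7, 1761 → Sep 7, 1761: 31 days (August has 31).
Sep 7, 1761 → Sep 10, 1761: 3 days.
Total: 460 days.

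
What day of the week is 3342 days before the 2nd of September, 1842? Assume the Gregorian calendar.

Tuesday

First find the weekday of Sep 2, 1842. Doomsday rule: the anchor day for the 1800s is Friday. For year 42: 42÷12 = 3 r 6, and 6÷4 = 1, so 3+6+1 = 10.
Friday + 10 ≡ Monday — that's 1842's doomsday.
In September the doomsday date is Sep 5.
Sep 2 is 3 days before Sep 5; 3 mod 7 = 3, so Monday − 3 = Friday.
3342 mod 7 = 3, so 3342 days before a Friday is Friday − 3 = Tuesday.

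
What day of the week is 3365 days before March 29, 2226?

First find the weekday of Mar 29, 2226. Doomsday rule: the anchor day for the 2200s is Friday. For year 26: 26÷12 = 2 r 2, and 2÷4 = 0, so 2+2+0 = 4.
Friday + 4 ≡ Tuesday — that's 2226's doomsday.
In March the doomsday date is Mar 14.
Mar 29 is 15 days after Mar 14; 15 mod 7 = 1, so Tuesday + 1 = Wednesday.
3365 mod 7 = 5, so 3365 days before a Wednesday is Wednesday − 5 = Friday.

Friday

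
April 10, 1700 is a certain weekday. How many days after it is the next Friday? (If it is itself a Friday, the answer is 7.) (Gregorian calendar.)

6

Apr 10, 1700 is a Saturday.
From Saturday to the next Friday is 6 days.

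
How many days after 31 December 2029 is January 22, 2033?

1118

Dec 31, 2029 → Dec 31, 2030: 365 days.
Dec 31, 2030 → Dec 31, 2031: 365 days.
Dec 31, 2031 → Jan 31, 2032: 31 days (December has 31).
Jan 31, 2032 → Feb 29, 2032: 29 days (January has 31).
Feb 29, 2032 → Mar 29, 2032: 29 days (February has 29).
Mar 29, 2032 → Apr 29, 2032: 31 days (March has 31).
Apr 29, 2032 → May 29, 2032: 30 days (April has 30).
May 29, 2032 → Jun 29, 2032: 31 days (May has 31).
Jun 29, 2032 → Jul 29, 2032: 30 days (June has 30).
Jul 29, 2032 → Aug 29, 2032: 31 days (July has 31).
Aug 29, 2032 → Sep 29, 2032: 31 days (August has 31).
Sep 29, 2032 → Oct 29, 2032: 30 days (September has 30).
Oct 29, 2032 → Nov 29, 2032: 31 days (October has 31).
Nov 29, 2032 → Dec 29, 2032: 30 days (November has 30).
Dec 29, 2032 → Jan 22, 2033: 24 days.
Total: 1118 days.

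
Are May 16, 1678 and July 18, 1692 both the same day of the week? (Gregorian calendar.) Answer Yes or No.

From May 16, 1678 to Jul 18, 1692 is 5177 days.
5177 mod 7 = 4, so they are different weekdays.
(May 16, 1678 is a Monday; Jul 18, 1692 is a Friday.)

No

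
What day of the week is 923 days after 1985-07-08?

Jul 8, 1985 is a Monday.
923 mod 7 = 6, so 923 days after a Monday is Monday + 6 = Sunday.

Sunday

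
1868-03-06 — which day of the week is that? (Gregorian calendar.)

Friday

Doomsday rule: the anchor day for the 1800s is Friday. For year 68: 68÷12 = 5 r 8, and 8÷4 = 2, so 5+8+2 = 15.
Friday + 15 ≡ Saturday — that's 1868's doomsday.
In March the doomsday date is Mar 14.
Mar 6 is 8 days before Mar 14; 8 mod 7 = 1, so Saturday − 1 = Friday.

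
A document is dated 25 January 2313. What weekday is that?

Doomsday rule: the anchor day for the 2300s is Wednesday. For year 13: 13÷12 = 1 r 1, and 1÷4 = 0, so 1+1+0 = 2.
Wednesday + 2 ≡ Friday — that's 2313's doomsday.
In January the doomsday date is Jan 3 (2313 is not a leap year).
Jan 25 is 22 days after Jan 3; 22 mod 7 = 1, so Friday + 1 = Saturday.

Saturday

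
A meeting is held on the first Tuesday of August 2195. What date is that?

August 4, 2195

August 1, 2195 is a Saturday.
The first Tuesday is therefore August 4 (3 days later).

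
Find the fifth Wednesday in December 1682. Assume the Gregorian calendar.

December 30, 1682

December 1, 1682 is a Tuesday.
The first Wednesday is therefore December 2 (1 days later).
The fifth Wednesday is 2 + 4×7 = December 30.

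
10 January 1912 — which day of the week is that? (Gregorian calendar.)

Wednesday

Doomsday rule: the anchor day for the 1900s is Wednesday. For year 12: 12÷12 = 1 r 0, and 0÷4 = 0, so 1+0+0 = 1.
Wednesday + 1 ≡ Thursday — that's 1912's doomsday.
In January the doomsday date is Jan 4 (1912 is a leap year (divisible by 4)).
Jan 10 is 6 days after Jan 4; 6 mod 7 = 6, so Thursday + 6 = Wednesday.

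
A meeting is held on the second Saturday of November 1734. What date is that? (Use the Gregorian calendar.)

November 13, 1734

November 1, 1734 is a Monday.
The first Saturday is therefore November 6 (5 days later).
The second Saturday is 6 + 1×7 = November 13.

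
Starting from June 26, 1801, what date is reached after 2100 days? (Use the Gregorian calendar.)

March 27, 1807

+365 (one year) → Jun 26, 1802 (1735 left).
+365 (one year) → Jun 26, 1803 (1370 left).
+366 (one year; includes Feb 29, 1804) → Jun 26, 1804 (1004 left).
+365 (one year) → Jun 26, 1805 (639 left).
+365 (one year) → Jun 26, 1806 (274 left).
Jun has 30 days: +5 → Jul 1, 1806 (269 left).
Jul has 31 days: +31 → Aug 1, 1806 (238 left).
Aug has 31 days: +31 → Sep 1, 1806 (207 left).
Sep has 30 days: +30 → Oct 1, 1806 (177 left).
Oct has 31 days: +31 → Nov 1, 1806 (146 left).
Nov has 30 days: +30 → Dec 1, 1806 (116 left).
Dec has 31 days: +31 → Jan 1, 1807 (85 left).
Jan has 31 days: +31 → Feb 1, 1807 (54 left).
Feb has 28 days: +28 → Mar 1, 1807 (26 left).
+26 → Mar 27, 1807.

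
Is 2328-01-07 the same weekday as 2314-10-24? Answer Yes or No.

Yes

From Oct 24, 2314 to Jan 7, 2328 is 4823 days.
4823 mod 7 = 0, so they are the same weekday.
(Oct 24, 2314 is a Saturday; Jan 7, 2328 is a Saturday.)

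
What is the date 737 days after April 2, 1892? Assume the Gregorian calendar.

+365 (one year) → Apr 2, 1893 (372 left).
Apr has 30 days: +29 → May 1, 1893 (343 left).
May has 31 days: +31 → Jun 1, 1893 (312 left).
Jun has 30 days: +30 → Jul 1, 1893 (282 left).
Jul has 31 days: +31 → Aug 1, 1893 (251 left).
Aug has 31 days: +31 → Sep 1, 1893 (220 left).
Sep has 30 days: +30 → Oct 1, 1893 (190 left).
Oct has 31 days: +31 → Nov 1, 1893 (159 left).
Nov has 30 days: +30 → Dec 1, 1893 (129 left).
Dec has 31 days: +31 → Jan 1, 1894 (98 left).
Jan has 31 days: +31 → Feb 1, 1894 (67 left).
Feb has 28 days: +28 → Mar 1, 1894 (39 left).
Mar has 31 days: +31 → Apr 1, 1894 (8 left).
+8 → Apr 9, 1894.

April 9, 1894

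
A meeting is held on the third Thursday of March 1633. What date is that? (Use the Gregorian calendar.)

March 1, 1633 is a Tuesday.
The first Thursday is therefore March 3 (2 days later).
The third Thursday is 3 + 2×7 = March 17.

March 17, 1633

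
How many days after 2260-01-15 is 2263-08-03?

Jan 15, 2260 → Jan 15, 2261: 366 days (Feb 29, 2260 is in that span).
Jan 15, 2261 → Jan 15, 2262: 365 days.
Jan 15, 2262 → Jan 15, 2263: 365 days.
Jan 15, 2263 → Feb 15, 2263: 31 days (January has 31).
Feb 15, 2263 → Mar 15, 2263: 28 days (February has 28).
Mar 15, 2263 → Apr 15, 2263: 31 days (March has 31).
Apr 15, 2263 → May 15, 2263: 30 days (April has 30).
May 15, 2263 → Jun 15, 2263: 31 days (May has 31).
Jun 15, 2263 → Jul 15, 2263: 30 days (June has 30).
Jul 15, 2263 → Aug 3, 2263: 19 days.
Total: 1296 days.

1296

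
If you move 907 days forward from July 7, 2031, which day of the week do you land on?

Friday

First find the weekday of Jul 7, 2031. Doomsday rule: the anchor day for the 2000s is Tuesday. For year 31: 31÷12 = 2 r 7, and 7÷4 = 1, so 2+7+1 = 10.
Tuesday + 10 ≡ Friday — that's 2031's doomsday.
In July the doomsday date is Jul 11.
Jul 7 is 4 days before Jul 11; 4 mod 7 = 4, so Friday − 4 = Monday.
907 mod 7 = 4, so 907 days after a Monday is Monday + 4 = Friday.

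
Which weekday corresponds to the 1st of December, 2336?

Doomsday rule: the anchor day for the 2300s is Wednesday. For year 36: 36÷12 = 3 r 0, and 0÷4 = 0, so 3+0+0 = 3.
Wednesday + 3 ≡ Saturday — that's 2336's doomsday.
In December the doomsday date is Dec 12.
Dec 1 is 11 days before Dec 12; 11 mod 7 = 4, so Saturday − 4 = Tuesday.

Tuesday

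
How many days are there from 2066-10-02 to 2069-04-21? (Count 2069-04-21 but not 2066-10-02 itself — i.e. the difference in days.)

932

Oct 2, 2066 → Oct 2, 2067: 365 days.
Oct 2, 2067 → Oct 2, 2068: 366 days (Feb 29, 2068 is in that span).
Oct 2, 2068 → Nov 2, 2068: 31 days (October has 31).
Nov 2, 2068 → Dec 2, 2068: 30 days (November has 30).
Dec 2, 2068 → Jan 2, 2069: 31 days (December has 31).
Jan 2, 2069 → Feb 2, 2069: 31 days (January has 31).
Feb 2, 2069 → Mar 2, 2069: 28 days (February has 28).
Mar 2, 2069 → Apr 2, 2069: 31 days (March has 31).
Apr 2, 2069 → Apr 21, 2069: 19 days.
Total: 932 days.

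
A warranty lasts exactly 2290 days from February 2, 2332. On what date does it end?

May 11, 2338

+366 (one year; includes Feb 29, 2332) → Feb 2, 2333 (1924 left).
+365 (one year) → Feb 2, 2334 (1559 left).
+365 (one year) → Feb 2, 2335 (1194 left).
+365 (one year) → Feb 2, 2336 (829 left).
+366 (one year; includes Feb 29, 2336) → Feb 2, 2337 (463 left).
+365 (one year) → Feb 2, 2338 (98 left).
Feb has 28 days: +27 → Mar 1, 2338 (71 left).
Mar has 31 days: +31 → Apr 1, 2338 (40 left).
Apr has 30 days: +30 → May 1, 2338 (10 left).
+10 → May 11, 2338.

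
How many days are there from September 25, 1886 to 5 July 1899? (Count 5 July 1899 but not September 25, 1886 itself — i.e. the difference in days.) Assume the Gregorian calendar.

4666

Sep 25, 1886 → Sep 25, 1887: 365 days.
Sep 25, 1887 → Sep 25, 1888: 366 days (Feb 29, 1888 is in that span).
Sep 25, 1888 → Sep 25, 1889: 365 days.
Sep 25, 1889 → Sep 25, 1890: 365 days.
Sep 25, 1890 → Sep 25, 1891: 365 days.
Sep 25, 1891 → Sep 25, 1892: 366 days (Feb 29, 1892 is in that span).
Sep 25, 1892 → Sep 25, 1893: 365 days.
Sep 25, 1893 → Sep 25, 1894: 365 days.
Sep 25, 1894 → Sep 25, 1895: 365 days.
Sep 25, 1895 → Sep 25, 1896: 366 days (Feb 29, 1896 is in that span).
Sep 25, 1896 → Sep 25, 1897: 365 days.
Sep 25, 1897 → Sep 25, 1898: 365 days.
Sep 25, 1898 → Oct 25, 1898: 30 days (September has 30).
Oct 25, 1898 → Nov 25, 1898: 31 days (October has 31).
Nov 25, 1898 → Dec 25, 1898: 30 days (November has 30).
Dec 25, 1898 → Jan 25, 1899: 31 days (December has 31).
Jan 25, 1899 → Feb 25, 1899: 31 days (January has 31).
Feb 25, 1899 → Mar 25, 1899: 28 days (February has 28).
Mar 25, 1899 → Apr 25, 1899: 31 days (March has 31).
Apr 25, 1899 → May 25, 1899: 30 days (April has 30).
May 25, 1899 → Jun 25, 1899: 31 days (May has 31).
Jun 25, 1899 → Jul 5, 1899: 10 days.
Total: 4666 days.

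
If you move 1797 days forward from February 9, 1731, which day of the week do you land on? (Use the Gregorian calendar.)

Wednesday

Feb 9, 1731 is a Friday.
1797 mod 7 = 5, so 1797 days after a Friday is Friday + 5 = Wednesday.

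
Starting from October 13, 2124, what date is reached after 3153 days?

June 1, 2133

+365 (one year) → Oct 13, 2125 (2788 left).
+365 (one year) → Oct 13, 2126 (2423 left).
+365 (one year) → Oct 13, 2127 (2058 left).
+366 (one year; includes Feb 29, 2128) → Oct 13, 2128 (1692 left).
+365 (one year) → Oct 13, 2129 (1327 left).
+365 (one year) → Oct 13, 2130 (962 left).
+365 (one year) → Oct 13, 2131 (597 left).
+366 (one year; includes Feb 29, 2132) → Oct 13, 2132 (231 left).
Oct has 31 days: +19 → Nov 1, 2132 (212 left).
Nov has 30 days: +30 → Dec 1, 2132 (182 left).
Dec has 31 days: +31 → Jan 1, 2133 (151 left).
Jan has 31 days: +31 → Feb 1, 2133 (120 left).
Feb has 28 days: +28 → Mar 1, 2133 (92 left).
Mar has 31 days: +31 → Apr 1, 2133 (61 left).
Apr has 30 days: +30 → May 1, 2133 (31 left).
May has 31 days: +31 → Jun 1, 2133 (0 left).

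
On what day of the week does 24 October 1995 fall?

January 1, 1995 is a Sunday.
Jan 1, 1995 → Feb 1, 1995: 31 days (January has 31).
Feb 1, 1995 → Mar 1, 1995: 28 days (February has 28).
Mar 1, 1995 → Apr 1, 1995: 31 days (March has 31).
Apr 1, 1995 → May 1, 1995: 30 days (April has 30).
May 1, 1995 → Jun 1, 1995: 31 days (May has 31).
Jun 1, 1995 → Jul 1, 1995: 30 days (June has 30).
Jul 1, 1995 → Aug 1, 1995: 31 days (July has 31).
Aug 1, 1995 → Sep 1, 1995: 31 days (August has 31).
Sep 1, 1995 → Oct 1, 1995: 30 days (September has 30).
Oct 1, 1995 → Oct 24, 1995: 23 days.
Total: 296 days.
296 mod 7 = 2, so Sunday + 2 = Tuesday.

Tuesday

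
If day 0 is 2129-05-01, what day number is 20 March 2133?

1419

May 1, 2129 → May 1, 2130: 365 days.
May 1, 2130 → May 1, 2131: 365 days.
May 1, 2131 → May 1, 2132: 366 days (Feb 29, 2132 is in that span).
May 1, 2132 → Jun 1, 2132: 31 days (May has 31).
Jun 1, 2132 → Jul 1, 2132: 30 days (June has 30).
Jul 1, 2132 → Aug 1, 2132: 31 days (July has 31).
Aug 1, 2132 → Sep 1, 2132: 31 days (August has 31).
Sep 1, 2132 → Oct 1, 2132: 30 days (September has 30).
Oct 1, 2132 → Nov 1, 2132: 31 days (October has 31).
Nov 1, 2132 → Dec 1, 2132: 30 days (November has 30).
Dec 1, 2132 → Jan 1, 2133: 31 days (December has 31).
Jan 1, 2133 → Feb 1, 2133: 31 days (January has 31).
Feb 1, 2133 → Mar 1, 2133: 28 days (February has 28).
Mar 1, 2133 → Mar 20, 2133: 19 days.
Total: 1419 days.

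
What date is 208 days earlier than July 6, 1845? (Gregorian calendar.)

December 10, 1844

−6 → Jun 30, 1845 (end of Jun, 30 days; 202 left).
−30 → May 31, 1845 (end of May, 31 days; 172 left).
−31 → Apr 30, 1845 (end of Apr, 30 days; 141 left).
−30 → Mar 31, 1845 (end of Mar, 31 days; 111 left).
−31 → Feb 28, 1845 (end of Feb, 28 days; 80 left).
−28 → Jan 31, 1845 (end of Jan, 31 days; 52 left).
−31 → Dec 31, 1844 (end of Dec, 31 days; 21 left).
−21 → Dec 10, 1844.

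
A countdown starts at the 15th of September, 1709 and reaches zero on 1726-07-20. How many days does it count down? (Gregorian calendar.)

6152

Sep 15, 1709 → Sep 15, 1710: 365 days.
Sep 15, 1710 → Sep 15, 1711: 365 days.
Sep 15, 1711 → Sep 15, 1712: 366 days (Feb 29, 1712 is in that span).
Sep 15, 1712 → Sep 15, 1713: 365 days.
Sep 15, 1713 → Sep 15, 1714: 365 days.
Sep 15, 1714 → Sep 15, 1715: 365 days.
Sep 15, 1715 → Sep 15, 1716: 366 days (Feb 29, 1716 is in that span).
Sep 15, 1716 → Sep 15, 1717: 365 days.
Sep 15, 1717 → Sep 15, 1718: 365 days.
Sep 15, 1718 → Sep 15, 1719: 365 days.
Sep 15, 1719 → Sep 15, 1720: 366 days (Feb 29, 1720 is in that span).
Sep 15, 1720 → Sep 15, 1721: 365 days.
Sep 15, 1721 → Sep 15, 1722: 365 days.
Sep 15, 1722 → Sep 15, 1723: 365 days.
Sep 15, 1723 → Sep 15, 1724: 366 days (Feb 29, 1724 is in that span).
Sep 15, 1724 → Sep 15, 1725: 365 days.
Sep 15, 1725 → Oct 15, 1725: 30 days (September has 30).
Oct 15, 1725 → Nov 15, 1725: 31 days (October has 31).
Nov 15, 1725 → Dec 15, 1725: 30 days (November has 30).
Dec 15, 1725 → Jan 15, 1726: 31 days (December has 31).
Jan 15, 1726 → Feb 15, 1726: 31 days (January has 31).
Feb 15, 1726 → Mar 15, 1726: 28 days (February has 28).
Mar 15, 1726 → Apr 15, 1726: 31 days (March has 31).
Apr 15, 1726 → May 15, 1726: 30 days (April has 30).
May 15, 1726 → Jun 15, 1726: 31 days (May has 31).
Jun 15, 1726 → Jul 15, 1726: 30 days (June has 30).
Jul 15, 1726 → Jul 20, 1726: 5 days.
Total: 6152 days.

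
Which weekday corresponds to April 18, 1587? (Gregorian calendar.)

Doomsday rule: the anchor day for the 1500s is Wednesday. For year 87: 87÷12 = 7 r 3, and 3÷4 = 0, so 7+3+0 = 10.
Wednesday + 10 ≡ Saturday — that's 1587's doomsday.
In April the doomsday date is Apr 4.
Apr 18 is 14 days after Apr 4; 14 mod 7 = 0, so Saturday + 0 = Saturday.

Saturday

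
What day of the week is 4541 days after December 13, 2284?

Dec 13, 2284 is a Saturday.
4541 mod 7 = 5, so 4541 days after a Saturday is Saturday + 5 = Thursday.

Thursday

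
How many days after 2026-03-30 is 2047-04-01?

Mar 30, 2026 → Mar 30, 2027: 365 days.
Mar 30, 2027 → Mar 30, 2028: 366 days (Feb 29, 2028 is in that span).
Mar 30, 2028 → Mar 30, 2029: 365 days.
Mar 30, 2029 → Mar 30, 2030: 365 days.
Mar 30, 2030 → Mar 30, 2031: 365 days.
Mar 30, 2031 → Mar 30, 2032: 366 days (Feb 29, 2032 is in that span).
Mar 30, 2032 → Mar 30, 2033: 365 days.
Mar 30, 2033 → Mar 30, 2034: 365 days.
Mar 30, 2034 → Mar 30, 2035: 365 days.
Mar 30, 2035 → Mar 30, 2036: 366 days (Feb 29, 2036 is in that span).
Mar 30, 2036 → Mar 30, 2037: 365 days.
Mar 30, 2037 → Mar 30, 2038: 365 days.
Mar 30, 2038 → Mar 30, 2039: 365 days.
Mar 30, 2039 → Mar 30, 2040: 366 days (Feb 29, 2040 is in that span).
Mar 30, 2040 → Mar 30, 2041: 365 days.
Mar 30, 2041 → Mar 30, 2042: 365 days.
Mar 30, 2042 → Mar 30, 2043: 365 days.
Mar 30, 2043 → Mar 30, 2044: 366 days (Feb 29, 2044 is in that span).
Mar 30, 2044 → Mar 30, 2045: 365 days.
Mar 30, 2045 → Mar 30, 2046: 365 days.
Mar 30, 2046 → Apr 30, 2046: 31 days (March has 31).
Apr 30, 2046 → May 30, 2046: 30 days (April has 30).
May 30, 2046 → Jun 30, 2046: 31 days (May has 31).
Jun 30, 2046 → Jul 30, 2046: 30 days (June has 30).
Jul 30, 2046 → Aug 30, 2046: 31 days (July has 31).
Aug 30, 2046 → Sep 30, 2046: 31 days (August has 31).
Sep 30, 2046 → Oct 30, 2046: 30 days (September has 30).
Oct 30, 2046 → Nov 30, 2046: 31 days (October has 31).
Nov 30, 2046 → Dec 30, 2046: 30 days (November has 30).
Dec 30, 2046 → Jan 30, 2047: 31 days (December has 31).
Jan 30, 2047 → Feb 28, 2047: 29 days (January has 31).
Feb 28, 2047 → Mar 28, 2047: 28 days (February has 28).
Mar 28, 2047 → Apr 1, 2047: 4 days.
Total: 7672 days.

7672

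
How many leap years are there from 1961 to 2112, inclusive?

Multiples of 4 in [1961,2112]: 38.
Of those, multiples of 100: 2 (not leap unless ÷400).
Multiples of 400: 1.
Leap years = 38 − 2 + 1 = 37.

37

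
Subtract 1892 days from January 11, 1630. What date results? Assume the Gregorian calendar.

−365 (one year) → Jan 11, 1629 (1527 left).
−366 (one year; includes Feb 29, 1628) → Jan 11, 1628 (1161 left).
−365 (one year) → Jan 11, 1627 (796 left).
−365 (one year) → Jan 11, 1626 (431 left).
−365 (one year) → Jan 11, 1625 (66 left).
−11 → Dec 31, 1624 (end of Dec, 31 days; 55 left).
−31 → Nov 30, 1624 (end of Nov, 30 days; 24 left).
−24 → Nov 6, 1624.

November 6, 1624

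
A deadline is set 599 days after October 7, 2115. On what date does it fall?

+366 (one year; includes Feb 29, 2116) → Oct 7, 2116 (233 left).
Oct has 31 days: +25 → Nov 1, 2116 (208 left).
Nov has 30 days: +30 → Dec 1, 2116 (178 left).
Dec has 31 days: +31 → Jan 1, 2117 (147 left).
Jan has 31 days: +31 → Feb 1, 2117 (116 left).
Feb has 28 days: +28 → Mar 1, 2117 (88 left).
Mar has 31 days: +31 → Apr 1, 2117 (57 left).
Apr has 30 days: +30 → May 1, 2117 (27 left).
+27 → May 28, 2117.

May 28, 2117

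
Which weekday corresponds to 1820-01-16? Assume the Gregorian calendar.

Sunday

January 1, 1820 is a Saturday.
Jan 1, 1820 → Jan 16, 1820: 15 days.
Total: 15 days.
15 mod 7 = 1, so Saturday + 1 = Sunday.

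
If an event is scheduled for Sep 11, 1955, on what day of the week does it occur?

January 1, 1955 is a Saturday.
Jan 1, 1955 → Feb 1, 1955: 31 days (January has 31).
Feb 1, 1955 → Mar 1, 1955: 28 days (February has 28).
Mar 1, 1955 → Apr 1, 1955: 31 days (March has 31).
Apr 1, 1955 → May 1, 1955: 30 days (April has 30).
May 1, 1955 → Jun 1, 1955: 31 days (May has 31).
Jun 1, 1955 → Jul 1, 1955: 30 days (June has 30).
Jul 1, 1955 → Aug 1, 1955: 31 days (July has 31).
Aug 1, 1955 → Sep 1, 1955: 31 days (August has 31).
Sep 1, 1955 → Sep 11, 1955: 10 days.
Total: 253 days.
253 mod 7 = 1, so Saturday + 1 = Sunday.

Sunday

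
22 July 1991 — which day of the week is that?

January 1, 1991 is a Tuesday.
Jan 1, 1991 → Feb 1, 1991: 31 days (January has 31).
Feb 1, 1991 → Mar 1, 1991: 28 days (February has 28).
Mar 1, 1991 → Apr 1, 1991: 31 days (March has 31).
Apr 1, 1991 → May 1, 1991: 30 days (April has 30).
May 1, 1991 → Jun 1, 1991: 31 days (May has 31).
Jun 1, 1991 → Jul 1, 1991: 30 days (June has 30).
Jul 1, 1991 → Jul 22, 1991: 21 days.
Total: 202 days.
202 mod 7 = 6, so Tuesday + 6 = Monday.

Monday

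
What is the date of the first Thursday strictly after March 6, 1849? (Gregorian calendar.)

March 8, 1849

Mar 6, 1849 is a Tuesday.
From Tuesday to the next Thursday is 2 days.
Mar 6, 1849 + 2 = Mar 8, 1849.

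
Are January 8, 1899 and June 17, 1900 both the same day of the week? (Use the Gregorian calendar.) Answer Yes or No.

Yes

From Jan 8, 1899 to Jun 17, 1900 is 525 days.
525 mod 7 = 0, so they are the same weekday.
(Jan 8, 1899 is a Sunday; Jun 17, 1900 is a Sunday.)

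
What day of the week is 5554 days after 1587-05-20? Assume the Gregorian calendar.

Saturday

First find the weekday of May 20, 1587. Doomsday rule: the anchor day for the 1500s is Wednesday. For year 87: 87÷12 = 7 r 3, and 3÷4 = 0, so 7+3+0 = 10.
Wednesday + 10 ≡ Saturday — that's 1587's doomsday.
In May the doomsday date is May 9.
May 20 is 11 days after May 9; 11 mod 7 = 4, so Saturday + 4 = Wednesday.
5554 mod 7 = 3, so 5554 days after a Wednesday is Wednesday + 3 = Saturday.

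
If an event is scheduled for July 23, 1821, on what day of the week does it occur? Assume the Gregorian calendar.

Doomsday rule: the anchor day for the 1800s is Friday. For year 21: 21÷12 = 1 r 9, and 9÷4 = 2, so 1+9+2 = 12.
Friday + 12 ≡ Wednesday — that's 1821's doomsday.
In July the doomsday date is Jul 11.
Jul 23 is 12 days after Jul 11; 12 mod 7 = 5, so Wednesday + 5 = Monday.

Monday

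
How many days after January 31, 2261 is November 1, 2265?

Jan 31, 2261 → Jan 31, 2262: 365 days.
Jan 31, 2262 → Jan 31, 2263: 365 days.
Jan 31, 2263 → Jan 31, 2264: 365 days.
Jan 31, 2264 → Jan 31, 2265: 366 days (Feb 29, 2264 is in that span).
Jan 31, 2265 → Feb 28, 2265: 28 days (January has 31).
Feb 28, 2265 → Mar 28, 2265: 28 days (February has 28).
Mar 28, 2265 → Apr 28, 2265: 31 days (March has 31).
Apr 28, 2265 → May 28, 2265: 30 days (April has 30).
May 28, 2265 → Jun 28, 2265: 31 days (May has 31).
Jun 28, 2265 → Jul 28, 2265: 30 days (June has 30).
Jul 28, 2265 → Aug 28, 2265: 31 days (July has 31).
Aug 28, 2265 → Sep 28, 2265: 31 days (August has 31).
Sep 28, 2265 → Oct 28, 2265: 30 days (September has 30).
Oct 28, 2265 → Nov 1, 2265: 4 days.
Total: 1735 days.

1735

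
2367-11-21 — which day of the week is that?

Tuesday

Doomsday rule: the anchor day for the 2300s is Wednesday. For year 67: 67÷12 = 5 r 7, and 7÷4 = 1, so 5+7+1 = 13.
Wednesday + 13 ≡ Tuesday — that's 2367's doomsday.
In November the doomsday date is Nov 7.
Nov 21 is 14 days after Nov 7; 14 mod 7 = 0, so Tuesday + 0 = Tuesday.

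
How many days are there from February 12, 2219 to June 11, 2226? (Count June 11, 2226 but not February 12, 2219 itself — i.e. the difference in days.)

2676

Feb 12, 2219 → Feb 12, 2220: 365 days.
Feb 12, 2220 → Feb 12, 2221: 366 days (Feb 29, 2220 is in that span).
Feb 12, 2221 → Feb 12, 2222: 365 days.
Feb 12, 2222 → Feb 12, 2223: 365 days.
Feb 12, 2223 → Feb 12, 2224: 365 days.
Feb 12, 2224 → Feb 12, 2225: 366 days (Feb 29, 2224 is in that span).
Feb 12, 2225 → Feb 12, 2226: 365 days.
Feb 12, 2226 → Mar 12, 2226: 28 days (February has 28).
Mar 12, 2226 → Apr 12, 2226: 31 days (March has 31).
Apr 12, 2226 → May 12, 2226: 30 days (April has 30).
May 12, 2226 → Jun 11, 2226: 30 days.
Total: 2676 days.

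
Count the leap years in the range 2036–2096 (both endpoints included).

Multiples of 4 in [2036,2096]: 16.
Of those, multiples of 100: 0 (not leap unless ÷400).
Multiples of 400: 0.
Leap years = 16 − 0 + 0 = 16.

16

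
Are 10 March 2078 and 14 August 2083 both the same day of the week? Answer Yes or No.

From Mar 10, 2078 to Aug 14, 2083 is 1983 days.
1983 mod 7 = 2, so they are different weekdays.
(Mar 10, 2078 is a Thursday; Aug 14, 2083 is a Saturday.)

No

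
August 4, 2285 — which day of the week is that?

Tuesday

Doomsday rule: the anchor day for the 2200s is Friday. For year 85: 85÷12 = 7 r 1, and 1÷4 = 0, so 7+1+0 = 8.
Friday + 8 ≡ Saturday — that's 2285's doomsday.
In August the doomsday date is Aug 8.
Aug 4 is 4 days before Aug 8; 4 mod 7 = 4, so Saturday − 4 = Tuesday.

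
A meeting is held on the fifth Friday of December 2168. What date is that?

December 30, 2168

December 1, 2168 is a Thursday.
The first Friday is therefore December 2 (1 days later).
The fifth Friday is 2 + 4×7 = December 30.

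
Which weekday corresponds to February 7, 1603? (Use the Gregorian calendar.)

Doomsday rule: the anchor day for the 1600s is Tuesday. For year 03: 3÷12 = 0 r 3, and 3÷4 = 0, so 0+3+0 = 3.
Tuesday + 3 ≡ Friday — that's 1603's doomsday.
In February the doomsday date is Feb 28 (1603 is not a leap year).
Feb 7 is 21 days before Feb 28; 21 mod 7 = 0, so Friday − 0 = Friday.

Friday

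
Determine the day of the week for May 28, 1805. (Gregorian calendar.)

Tuesday

Doomsday rule: the anchor day for the 1800s is Friday. For year 05: 5÷12 = 0 r 5, and 5÷4 = 1, so 0+5+1 = 6.
Friday + 6 ≡ Thursday — that's 1805's doomsday.
In May the doomsday date is May 9.
May 28 is 19 days after May 9; 19 mod 7 = 5, so Thursday + 5 = Tuesday.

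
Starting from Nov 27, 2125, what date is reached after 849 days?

March 25, 2128

+365 (one year) → Nov 27, 2126 (484 left).
+365 (one year) → Nov 27, 2127 (119 left).
Nov has 30 days: +4 → Dec 1, 2127 (115 left).
Dec has 31 days: +31 → Jan 1, 2128 (84 left).
Jan has 31 days: +31 → Feb 1, 2128 (53 left).
Feb has 29 days: +29 → Mar 1, 2128 (24 left).
+24 → Mar 25, 2128.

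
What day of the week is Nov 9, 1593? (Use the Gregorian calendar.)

Doomsday rule: the anchor day for the 1500s is Wednesday. For year 93: 93÷12 = 7 r 9, and 9÷4 = 2, so 7+9+2 = 18.
Wednesday + 18 ≡ Sunday — that's 1593's doomsday.
In November the doomsday date is Nov 7.
Nov 9 is 2 days after Nov 7; 2 mod 7 = 2, so Sunday + 2 = Tuesday.

Tuesday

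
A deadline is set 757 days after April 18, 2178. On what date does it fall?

May 14, 2180

+365 (one year) → Apr 18, 2179 (392 left).
Apr has 30 days: +13 → May 1, 2179 (379 left).
May has 31 days: +31 → Jun 1, 2179 (348 left).
Jun has 30 days: +30 → Jul 1, 2179 (318 left).
Jul has 31 days: +31 → Aug 1, 2179 (287 left).
Aug has 31 days: +31 → Sep 1, 2179 (256 left).
Sep has 30 days: +30 → Oct 1, 2179 (226 left).
Oct has 31 days: +31 → Nov 1, 2179 (195 left).
Nov has 30 days: +30 → Dec 1, 2179 (165 left).
Dec has 31 days: +31 → Jan 1, 2180 (134 left).
Jan has 31 days: +31 → Feb 1, 2180 (103 left).
Feb has 29 days: +29 → Mar 1, 2180 (74 left).
Mar has 31 days: +31 → Apr 1, 2180 (43 left).
Apr has 30 days: +30 → May 1, 2180 (13 left).
+13 → May 14, 2180.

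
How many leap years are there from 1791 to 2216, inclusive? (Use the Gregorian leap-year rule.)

Multiples of 4 in [1791,2216]: 107.
Of those, multiples of 100: 5 (not leap unless ÷400).
Multiples of 400: 1.
Leap years = 107 − 5 + 1 = 103.

103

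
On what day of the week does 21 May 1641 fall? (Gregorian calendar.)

Doomsday rule: the anchor day for the 1600s is Tuesday. For year 41: 41÷12 = 3 r 5, and 5÷4 = 1, so 3+5+1 = 9.
Tuesday + 9 ≡ Thursday — that's 1641's doomsday.
In May the doomsday date is May 9.
May 21 is 12 days after May 9; 12 mod 7 = 5, so Thursday + 5 = Tuesday.

Tuesday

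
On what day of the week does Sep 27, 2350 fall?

Doomsday rule: the anchor day for the 2300s is Wednesday. For year 50: 50÷12 = 4 r 2, and 2÷4 = 0, so 4+2+0 = 6.
Wednesday + 6 ≡ Tuesday — that's 2350's doomsday.
In September the doomsday date is Sep 5.
Sep 27 is 22 days after Sep 5; 22 mod 7 = 1, so Tuesday + 1 = Wednesday.

Wednesday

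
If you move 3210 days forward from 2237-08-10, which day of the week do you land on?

Monday

First find the weekday of Aug 10, 2237. Doomsday rule: the anchor day for the 2200s is Friday. For year 37: 37÷12 = 3 r 1, and 1÷4 = 0, so 3+1+0 = 4.
Friday + 4 ≡ Tuesday — that's 2237's doomsday.
In August the doomsday date is Aug 8.
Aug 10 is 2 days after Aug 8; 2 mod 7 = 2, so Tuesday + 2 = Thursday.
3210 mod 7 = 4, so 3210 days after a Thursday is Thursday + 4 = Monday.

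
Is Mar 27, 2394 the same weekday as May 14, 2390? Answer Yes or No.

From May 14, 2390 to Mar 27, 2394 is 1413 days.
1413 mod 7 = 6, so they are different weekdays.
(May 14, 2390 is a Monday; Mar 27, 2394 is a Sunday.)

No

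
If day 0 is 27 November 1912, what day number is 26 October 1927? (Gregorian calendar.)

Nov 27, 1912 → Nov 27, 1913: 365 days.
Nov 27, 1913 → Nov 27, 1914: 365 days.
Nov 27, 1914 → Nov 27, 1915: 365 days.
Nov 27, 1915 → Nov 27, 1916: 366 days (Feb 29, 1916 is in that span).
Nov 27, 1916 → Nov 27, 1917: 365 days.
Nov 27, 1917 → Nov 27, 1918: 365 days.
Nov 27, 1918 → Nov 27, 1919: 365 days.
Nov 27, 1919 → Nov 27, 1920: 366 days (Feb 29, 1920 is in that span).
Nov 27, 1920 → Nov 27, 1921: 365 days.
Nov 27, 1921 → Nov 27, 1922: 365 days.
Nov 27, 1922 → Nov 27, 1923: 365 days.
Nov 27, 1923 → Nov 27, 1924: 366 days (Feb 29, 1924 is in that span).
Nov 27, 1924 → Nov 27, 1925: 365 days.
Nov 27, 1925 → Nov 27, 1926: 365 days.
Nov 27, 1926 → Dec 27, 1926: 30 days (November has 30).
Dec 27, 1926 → Jan 27, 1927: 31 days (December has 31).
Jan 27, 1927 → Feb 27, 1927: 31 days (January has 31).
Feb 27, 1927 → Mar 27, 1927: 28 days (February has 28).
Mar 27, 1927 → Apr 27, 1927: 31 days (March has 31).
Apr 27, 1927 → May 27, 1927: 30 days (April has 30).
May 27, 1927 → Jun 27, 1927: 31 days (May has 31).
Jun 27, 1927 → Jul 27, 1927: 30 days (June has 30).
Jul 27, 1927 → Aug 27, 1927: 31 days (July has 31).
Aug 27, 1927 → Sep 27, 1927: 31 days (August has 31).
Sep 27, 1927 → Oct 26, 1927: 29 days.
Total: 5446 days.

5446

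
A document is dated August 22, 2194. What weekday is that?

Doomsday rule: the anchor day for the 2100s is Sunday. For year 94: 94÷12 = 7 r 10, and 10÷4 = 2, so 7+10+2 = 19.
Sunday + 19 ≡ Friday — that's 2194's doomsday.
In August the doomsday date is Aug 8.
Aug 22 is 14 days after Aug 8; 14 mod 7 = 0, so Friday + 0 = Friday.

Friday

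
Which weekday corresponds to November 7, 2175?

Doomsday rule: the anchor day for the 2100s is Sunday. For year 75: 75÷12 = 6 r 3, and 3÷4 = 0, so 6+3+0 = 9.
Sunday + 9 ≡ Tuesday — that's 2175's doomsday.
In November the doomsday date is Nov 7.
Nov 7 is the doomsday itself: Tuesday.

Tuesday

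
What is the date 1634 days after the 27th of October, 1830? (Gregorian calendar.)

April 18, 1835

+365 (one year) → Oct 27, 1831 (1269 left).
+366 (one year; includes Feb 29, 1832) → Oct 27, 1832 (903 left).
+365 (one year) → Oct 27, 1833 (538 left).
+365 (one year) → Oct 27, 1834 (173 left).
Oct has 31 days: +5 → Nov 1, 1834 (168 left).
Nov has 30 days: +30 → Dec 1, 1834 (138 left).
Dec has 31 days: +31 → Jan 1, 1835 (107 left).
Jan has 31 days: +31 → Feb 1, 1835 (76 left).
Feb has 28 days: +28 → Mar 1, 1835 (48 left).
Mar has 31 days: +31 → Apr 1, 1835 (17 left).
+17 → Apr 18, 1835.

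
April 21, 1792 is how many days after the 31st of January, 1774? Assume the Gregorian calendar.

Jan 31, 1774 → Jan 31, 1775: 365 days.
Jan 31, 1775 → Jan 31, 1776: 365 days.
Jan 31, 1776 → Jan 31, 1777: 366 days (Feb 29, 1776 is in that span).
Jan 31, 1777 → Jan 31, 1778: 365 days.
Jan 31, 1778 → Jan 31, 1779: 365 days.
Jan 31, 1779 → Jan 31, 1780: 365 days.
Jan 31, 1780 → Jan 31, 1781: 366 days (Feb 29, 1780 is in that span).
Jan 31, 1781 → Jan 31, 1782: 365 days.
Jan 31, 1782 → Jan 31, 1783: 365 days.
Jan 31, 1783 → Jan 31, 1784: 365 days.
Jan 31, 1784 → Jan 31, 1785: 366 days (Feb 29, 1784 is in that span).
Jan 31, 1785 → Jan 31, 1786: 365 days.
Jan 31, 1786 → Jan 31, 1787: 365 days.
Jan 31, 1787 → Jan 31, 1788: 365 days.
Jan 31, 1788 → Jan 31, 1789: 366 days (Feb 29, 1788 is in that span).
Jan 31, 1789 → Jan 31, 1790: 365 days.
Jan 31, 1790 → Jan 31, 1791: 365 days.
Jan 31, 1791 → Jan 31, 1792: 365 days.
Jan 31, 1792 → Feb 29, 1792: 29 days (January has 31).
Feb 29, 1792 → Mar 29, 1792: 29 days (February has 29).
Mar 29, 1792 → Apr 21, 1792: 23 days.
Total: 6655 days.

6655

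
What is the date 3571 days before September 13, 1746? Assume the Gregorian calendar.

December 3, 1736

−365 (one year) → Sep 13, 1745 (3206 left).
−365 (one year) → Sep 13, 1744 (2841 left).
−366 (one year; includes Feb 29, 1744) → Sep 13, 1743 (2475 left).
−365 (one year) → Sep 13, 1742 (2110 left).
−365 (one year) → Sep 13, 1741 (1745 left).
−365 (one year) → Sep 13, 1740 (1380 left).
−366 (one year; includes Feb 29, 1740) → Sep 13, 1739 (1014 left).
−365 (one year) → Sep 13, 1738 (649 left).
−365 (one year) → Sep 13, 1737 (284 left).
−13 → Aug 31, 1737 (end of Aug, 31 days; 271 left).
−31 → Jul 31, 1737 (end of Jul, 31 days; 240 left).
−31 → Jun 30, 1737 (end of Jun, 30 days; 209 left).
−30 → May 31, 1737 (end of May, 31 days; 179 left).
−31 → Apr 30, 1737 (end of Apr, 30 days; 148 left).
−30 → Mar 31, 1737 (end of Mar, 31 days; 118 left).
−31 → Feb 28, 1737 (end of Feb, 28 days; 87 left).
−28 → Jan 31, 1737 (end of Jan, 31 days; 59 left).
−31 → Dec 31, 1736 (end of Dec, 31 days; 28 left).
−28 → Dec 3, 1736.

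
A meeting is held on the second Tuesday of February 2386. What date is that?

February 11, 2386

February 1, 2386 is a Saturday.
The first Tuesday is therefore February 4 (3 days later).
The second Tuesday is 4 + 1×7 = February 11.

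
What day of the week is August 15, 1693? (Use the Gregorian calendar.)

Saturday

Doomsday rule: the anchor day for the 1600s is Tuesday. For year 93: 93÷12 = 7 r 9, and 9÷4 = 2, so 7+9+2 = 18.
Tuesday + 18 ≡ Saturday — that's 1693's doomsday.
In August the doomsday date is Aug 8.
Aug 15 is 7 days after Aug 8; 7 mod 7 = 0, so Saturday + 0 = Saturday.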